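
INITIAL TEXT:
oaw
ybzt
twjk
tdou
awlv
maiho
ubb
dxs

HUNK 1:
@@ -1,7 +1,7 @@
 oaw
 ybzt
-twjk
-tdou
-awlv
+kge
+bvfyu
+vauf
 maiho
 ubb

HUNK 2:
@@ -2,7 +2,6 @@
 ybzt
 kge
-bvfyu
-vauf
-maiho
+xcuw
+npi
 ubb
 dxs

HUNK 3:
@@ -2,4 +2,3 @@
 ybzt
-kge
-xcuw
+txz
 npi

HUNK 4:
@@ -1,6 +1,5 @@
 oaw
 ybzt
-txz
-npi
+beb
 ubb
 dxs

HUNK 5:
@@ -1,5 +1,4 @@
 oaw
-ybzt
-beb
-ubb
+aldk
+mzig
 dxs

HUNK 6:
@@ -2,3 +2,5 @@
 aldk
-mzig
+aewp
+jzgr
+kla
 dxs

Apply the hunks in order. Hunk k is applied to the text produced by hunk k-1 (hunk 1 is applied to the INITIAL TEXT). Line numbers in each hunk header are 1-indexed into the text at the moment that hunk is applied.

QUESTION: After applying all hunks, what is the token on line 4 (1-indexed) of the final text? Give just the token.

Answer: jzgr

Derivation:
Hunk 1: at line 1 remove [twjk,tdou,awlv] add [kge,bvfyu,vauf] -> 8 lines: oaw ybzt kge bvfyu vauf maiho ubb dxs
Hunk 2: at line 2 remove [bvfyu,vauf,maiho] add [xcuw,npi] -> 7 lines: oaw ybzt kge xcuw npi ubb dxs
Hunk 3: at line 2 remove [kge,xcuw] add [txz] -> 6 lines: oaw ybzt txz npi ubb dxs
Hunk 4: at line 1 remove [txz,npi] add [beb] -> 5 lines: oaw ybzt beb ubb dxs
Hunk 5: at line 1 remove [ybzt,beb,ubb] add [aldk,mzig] -> 4 lines: oaw aldk mzig dxs
Hunk 6: at line 2 remove [mzig] add [aewp,jzgr,kla] -> 6 lines: oaw aldk aewp jzgr kla dxs
Final line 4: jzgr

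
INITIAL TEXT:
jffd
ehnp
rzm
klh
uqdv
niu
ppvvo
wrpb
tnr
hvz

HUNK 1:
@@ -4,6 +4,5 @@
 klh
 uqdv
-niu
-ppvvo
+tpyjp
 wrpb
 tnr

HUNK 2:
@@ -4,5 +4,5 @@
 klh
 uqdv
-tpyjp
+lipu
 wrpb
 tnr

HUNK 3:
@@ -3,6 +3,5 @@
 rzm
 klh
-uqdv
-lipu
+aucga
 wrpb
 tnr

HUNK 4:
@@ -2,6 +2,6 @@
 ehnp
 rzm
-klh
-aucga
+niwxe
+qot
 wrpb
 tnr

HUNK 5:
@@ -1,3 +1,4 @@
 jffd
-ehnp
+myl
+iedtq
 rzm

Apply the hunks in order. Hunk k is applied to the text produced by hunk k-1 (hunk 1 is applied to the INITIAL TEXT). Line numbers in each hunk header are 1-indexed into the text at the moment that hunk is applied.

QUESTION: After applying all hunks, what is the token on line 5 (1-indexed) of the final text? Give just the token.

Hunk 1: at line 4 remove [niu,ppvvo] add [tpyjp] -> 9 lines: jffd ehnp rzm klh uqdv tpyjp wrpb tnr hvz
Hunk 2: at line 4 remove [tpyjp] add [lipu] -> 9 lines: jffd ehnp rzm klh uqdv lipu wrpb tnr hvz
Hunk 3: at line 3 remove [uqdv,lipu] add [aucga] -> 8 lines: jffd ehnp rzm klh aucga wrpb tnr hvz
Hunk 4: at line 2 remove [klh,aucga] add [niwxe,qot] -> 8 lines: jffd ehnp rzm niwxe qot wrpb tnr hvz
Hunk 5: at line 1 remove [ehnp] add [myl,iedtq] -> 9 lines: jffd myl iedtq rzm niwxe qot wrpb tnr hvz
Final line 5: niwxe

Answer: niwxe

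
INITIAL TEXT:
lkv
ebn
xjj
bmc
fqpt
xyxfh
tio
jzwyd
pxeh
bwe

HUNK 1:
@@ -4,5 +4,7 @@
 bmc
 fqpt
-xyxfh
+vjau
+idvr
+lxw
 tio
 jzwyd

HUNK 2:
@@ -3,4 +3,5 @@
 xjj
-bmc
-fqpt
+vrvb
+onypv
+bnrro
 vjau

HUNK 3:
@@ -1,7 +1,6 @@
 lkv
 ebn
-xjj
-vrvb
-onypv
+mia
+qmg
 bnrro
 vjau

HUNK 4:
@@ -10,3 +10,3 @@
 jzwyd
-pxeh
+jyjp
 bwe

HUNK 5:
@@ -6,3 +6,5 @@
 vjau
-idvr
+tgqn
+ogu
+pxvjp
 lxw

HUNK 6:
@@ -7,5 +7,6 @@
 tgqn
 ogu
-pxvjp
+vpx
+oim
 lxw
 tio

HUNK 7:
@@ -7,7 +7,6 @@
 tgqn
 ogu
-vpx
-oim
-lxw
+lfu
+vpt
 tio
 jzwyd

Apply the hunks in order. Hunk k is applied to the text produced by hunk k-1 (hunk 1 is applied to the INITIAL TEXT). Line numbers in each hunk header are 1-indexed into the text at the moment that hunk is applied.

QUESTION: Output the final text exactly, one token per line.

Answer: lkv
ebn
mia
qmg
bnrro
vjau
tgqn
ogu
lfu
vpt
tio
jzwyd
jyjp
bwe

Derivation:
Hunk 1: at line 4 remove [xyxfh] add [vjau,idvr,lxw] -> 12 lines: lkv ebn xjj bmc fqpt vjau idvr lxw tio jzwyd pxeh bwe
Hunk 2: at line 3 remove [bmc,fqpt] add [vrvb,onypv,bnrro] -> 13 lines: lkv ebn xjj vrvb onypv bnrro vjau idvr lxw tio jzwyd pxeh bwe
Hunk 3: at line 1 remove [xjj,vrvb,onypv] add [mia,qmg] -> 12 lines: lkv ebn mia qmg bnrro vjau idvr lxw tio jzwyd pxeh bwe
Hunk 4: at line 10 remove [pxeh] add [jyjp] -> 12 lines: lkv ebn mia qmg bnrro vjau idvr lxw tio jzwyd jyjp bwe
Hunk 5: at line 6 remove [idvr] add [tgqn,ogu,pxvjp] -> 14 lines: lkv ebn mia qmg bnrro vjau tgqn ogu pxvjp lxw tio jzwyd jyjp bwe
Hunk 6: at line 7 remove [pxvjp] add [vpx,oim] -> 15 lines: lkv ebn mia qmg bnrro vjau tgqn ogu vpx oim lxw tio jzwyd jyjp bwe
Hunk 7: at line 7 remove [vpx,oim,lxw] add [lfu,vpt] -> 14 lines: lkv ebn mia qmg bnrro vjau tgqn ogu lfu vpt tio jzwyd jyjp bwe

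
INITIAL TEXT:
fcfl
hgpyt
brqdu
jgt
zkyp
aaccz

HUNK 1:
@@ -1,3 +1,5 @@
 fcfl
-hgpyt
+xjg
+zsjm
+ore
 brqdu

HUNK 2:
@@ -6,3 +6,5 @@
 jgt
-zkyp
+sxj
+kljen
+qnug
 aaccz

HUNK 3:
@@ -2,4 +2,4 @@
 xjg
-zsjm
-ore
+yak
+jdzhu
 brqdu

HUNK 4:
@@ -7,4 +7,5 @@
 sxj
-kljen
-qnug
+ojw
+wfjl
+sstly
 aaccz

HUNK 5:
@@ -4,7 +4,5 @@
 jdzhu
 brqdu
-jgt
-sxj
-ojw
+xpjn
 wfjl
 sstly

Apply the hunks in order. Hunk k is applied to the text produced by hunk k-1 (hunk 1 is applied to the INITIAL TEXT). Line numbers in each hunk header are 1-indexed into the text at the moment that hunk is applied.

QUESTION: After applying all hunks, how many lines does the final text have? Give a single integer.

Answer: 9

Derivation:
Hunk 1: at line 1 remove [hgpyt] add [xjg,zsjm,ore] -> 8 lines: fcfl xjg zsjm ore brqdu jgt zkyp aaccz
Hunk 2: at line 6 remove [zkyp] add [sxj,kljen,qnug] -> 10 lines: fcfl xjg zsjm ore brqdu jgt sxj kljen qnug aaccz
Hunk 3: at line 2 remove [zsjm,ore] add [yak,jdzhu] -> 10 lines: fcfl xjg yak jdzhu brqdu jgt sxj kljen qnug aaccz
Hunk 4: at line 7 remove [kljen,qnug] add [ojw,wfjl,sstly] -> 11 lines: fcfl xjg yak jdzhu brqdu jgt sxj ojw wfjl sstly aaccz
Hunk 5: at line 4 remove [jgt,sxj,ojw] add [xpjn] -> 9 lines: fcfl xjg yak jdzhu brqdu xpjn wfjl sstly aaccz
Final line count: 9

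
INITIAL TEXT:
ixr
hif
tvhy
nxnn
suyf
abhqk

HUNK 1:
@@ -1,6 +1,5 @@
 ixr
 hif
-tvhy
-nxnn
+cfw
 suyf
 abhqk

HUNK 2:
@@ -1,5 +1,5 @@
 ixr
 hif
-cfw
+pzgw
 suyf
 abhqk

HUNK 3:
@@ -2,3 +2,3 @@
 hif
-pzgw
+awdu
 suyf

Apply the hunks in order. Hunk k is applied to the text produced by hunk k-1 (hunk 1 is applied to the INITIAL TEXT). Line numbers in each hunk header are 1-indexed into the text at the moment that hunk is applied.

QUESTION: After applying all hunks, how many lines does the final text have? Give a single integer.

Answer: 5

Derivation:
Hunk 1: at line 1 remove [tvhy,nxnn] add [cfw] -> 5 lines: ixr hif cfw suyf abhqk
Hunk 2: at line 1 remove [cfw] add [pzgw] -> 5 lines: ixr hif pzgw suyf abhqk
Hunk 3: at line 2 remove [pzgw] add [awdu] -> 5 lines: ixr hif awdu suyf abhqk
Final line count: 5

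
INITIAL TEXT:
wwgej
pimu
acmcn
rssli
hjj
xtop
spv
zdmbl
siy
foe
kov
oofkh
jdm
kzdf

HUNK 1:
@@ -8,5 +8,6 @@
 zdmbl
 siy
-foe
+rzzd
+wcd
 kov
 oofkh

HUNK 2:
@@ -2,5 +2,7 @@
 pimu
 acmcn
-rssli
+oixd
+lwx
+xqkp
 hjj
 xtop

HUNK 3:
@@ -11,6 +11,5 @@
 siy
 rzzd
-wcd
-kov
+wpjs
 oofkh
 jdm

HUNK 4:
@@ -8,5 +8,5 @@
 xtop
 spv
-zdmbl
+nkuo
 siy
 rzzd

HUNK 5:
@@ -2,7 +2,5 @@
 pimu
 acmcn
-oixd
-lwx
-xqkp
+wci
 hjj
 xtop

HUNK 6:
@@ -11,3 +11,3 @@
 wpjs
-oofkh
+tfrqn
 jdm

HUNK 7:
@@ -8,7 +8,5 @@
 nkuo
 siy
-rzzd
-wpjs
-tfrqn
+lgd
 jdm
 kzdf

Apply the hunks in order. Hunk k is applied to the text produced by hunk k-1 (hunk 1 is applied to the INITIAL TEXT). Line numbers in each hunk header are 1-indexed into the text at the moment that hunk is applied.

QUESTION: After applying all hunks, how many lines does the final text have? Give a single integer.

Hunk 1: at line 8 remove [foe] add [rzzd,wcd] -> 15 lines: wwgej pimu acmcn rssli hjj xtop spv zdmbl siy rzzd wcd kov oofkh jdm kzdf
Hunk 2: at line 2 remove [rssli] add [oixd,lwx,xqkp] -> 17 lines: wwgej pimu acmcn oixd lwx xqkp hjj xtop spv zdmbl siy rzzd wcd kov oofkh jdm kzdf
Hunk 3: at line 11 remove [wcd,kov] add [wpjs] -> 16 lines: wwgej pimu acmcn oixd lwx xqkp hjj xtop spv zdmbl siy rzzd wpjs oofkh jdm kzdf
Hunk 4: at line 8 remove [zdmbl] add [nkuo] -> 16 lines: wwgej pimu acmcn oixd lwx xqkp hjj xtop spv nkuo siy rzzd wpjs oofkh jdm kzdf
Hunk 5: at line 2 remove [oixd,lwx,xqkp] add [wci] -> 14 lines: wwgej pimu acmcn wci hjj xtop spv nkuo siy rzzd wpjs oofkh jdm kzdf
Hunk 6: at line 11 remove [oofkh] add [tfrqn] -> 14 lines: wwgej pimu acmcn wci hjj xtop spv nkuo siy rzzd wpjs tfrqn jdm kzdf
Hunk 7: at line 8 remove [rzzd,wpjs,tfrqn] add [lgd] -> 12 lines: wwgej pimu acmcn wci hjj xtop spv nkuo siy lgd jdm kzdf
Final line count: 12

Answer: 12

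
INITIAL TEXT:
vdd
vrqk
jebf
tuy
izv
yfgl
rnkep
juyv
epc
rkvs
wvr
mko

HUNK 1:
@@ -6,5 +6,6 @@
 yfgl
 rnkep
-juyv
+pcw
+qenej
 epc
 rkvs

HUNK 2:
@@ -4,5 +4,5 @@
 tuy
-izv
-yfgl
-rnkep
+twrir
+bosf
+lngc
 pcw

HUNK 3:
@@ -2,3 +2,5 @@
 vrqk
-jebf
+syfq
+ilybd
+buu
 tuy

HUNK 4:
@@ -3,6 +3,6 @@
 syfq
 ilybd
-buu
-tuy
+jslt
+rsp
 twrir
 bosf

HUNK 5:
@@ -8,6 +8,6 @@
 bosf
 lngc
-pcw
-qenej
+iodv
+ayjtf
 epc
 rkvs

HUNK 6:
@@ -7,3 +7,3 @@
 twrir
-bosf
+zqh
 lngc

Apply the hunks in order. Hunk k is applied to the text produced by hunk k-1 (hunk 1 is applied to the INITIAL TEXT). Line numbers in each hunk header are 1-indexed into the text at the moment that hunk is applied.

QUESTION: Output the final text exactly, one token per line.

Answer: vdd
vrqk
syfq
ilybd
jslt
rsp
twrir
zqh
lngc
iodv
ayjtf
epc
rkvs
wvr
mko

Derivation:
Hunk 1: at line 6 remove [juyv] add [pcw,qenej] -> 13 lines: vdd vrqk jebf tuy izv yfgl rnkep pcw qenej epc rkvs wvr mko
Hunk 2: at line 4 remove [izv,yfgl,rnkep] add [twrir,bosf,lngc] -> 13 lines: vdd vrqk jebf tuy twrir bosf lngc pcw qenej epc rkvs wvr mko
Hunk 3: at line 2 remove [jebf] add [syfq,ilybd,buu] -> 15 lines: vdd vrqk syfq ilybd buu tuy twrir bosf lngc pcw qenej epc rkvs wvr mko
Hunk 4: at line 3 remove [buu,tuy] add [jslt,rsp] -> 15 lines: vdd vrqk syfq ilybd jslt rsp twrir bosf lngc pcw qenej epc rkvs wvr mko
Hunk 5: at line 8 remove [pcw,qenej] add [iodv,ayjtf] -> 15 lines: vdd vrqk syfq ilybd jslt rsp twrir bosf lngc iodv ayjtf epc rkvs wvr mko
Hunk 6: at line 7 remove [bosf] add [zqh] -> 15 lines: vdd vrqk syfq ilybd jslt rsp twrir zqh lngc iodv ayjtf epc rkvs wvr mko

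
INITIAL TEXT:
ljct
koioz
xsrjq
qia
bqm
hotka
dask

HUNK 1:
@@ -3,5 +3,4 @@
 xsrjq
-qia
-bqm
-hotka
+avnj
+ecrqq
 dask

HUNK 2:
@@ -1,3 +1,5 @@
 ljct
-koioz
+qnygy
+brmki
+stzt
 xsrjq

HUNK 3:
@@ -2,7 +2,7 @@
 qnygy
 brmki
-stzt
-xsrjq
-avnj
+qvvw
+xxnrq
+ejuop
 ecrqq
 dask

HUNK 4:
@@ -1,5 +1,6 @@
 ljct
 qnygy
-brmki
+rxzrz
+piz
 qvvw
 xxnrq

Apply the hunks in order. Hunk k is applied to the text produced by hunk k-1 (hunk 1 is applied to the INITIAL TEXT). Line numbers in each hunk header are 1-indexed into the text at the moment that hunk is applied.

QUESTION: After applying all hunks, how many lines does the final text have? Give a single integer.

Hunk 1: at line 3 remove [qia,bqm,hotka] add [avnj,ecrqq] -> 6 lines: ljct koioz xsrjq avnj ecrqq dask
Hunk 2: at line 1 remove [koioz] add [qnygy,brmki,stzt] -> 8 lines: ljct qnygy brmki stzt xsrjq avnj ecrqq dask
Hunk 3: at line 2 remove [stzt,xsrjq,avnj] add [qvvw,xxnrq,ejuop] -> 8 lines: ljct qnygy brmki qvvw xxnrq ejuop ecrqq dask
Hunk 4: at line 1 remove [brmki] add [rxzrz,piz] -> 9 lines: ljct qnygy rxzrz piz qvvw xxnrq ejuop ecrqq dask
Final line count: 9

Answer: 9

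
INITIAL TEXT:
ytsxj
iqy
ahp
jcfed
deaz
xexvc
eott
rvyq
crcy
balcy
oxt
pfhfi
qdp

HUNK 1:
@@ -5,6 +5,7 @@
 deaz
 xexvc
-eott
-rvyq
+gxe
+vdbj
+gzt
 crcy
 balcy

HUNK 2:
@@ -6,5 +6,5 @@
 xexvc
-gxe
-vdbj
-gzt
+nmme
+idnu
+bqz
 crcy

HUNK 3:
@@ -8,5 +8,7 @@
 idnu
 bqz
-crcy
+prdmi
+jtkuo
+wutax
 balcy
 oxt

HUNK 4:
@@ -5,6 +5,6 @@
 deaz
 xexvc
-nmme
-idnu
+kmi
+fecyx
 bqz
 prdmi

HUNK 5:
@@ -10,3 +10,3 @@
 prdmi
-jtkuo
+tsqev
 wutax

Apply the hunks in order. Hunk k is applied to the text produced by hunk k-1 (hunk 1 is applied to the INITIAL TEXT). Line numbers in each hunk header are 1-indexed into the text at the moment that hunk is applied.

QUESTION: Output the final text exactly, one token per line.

Hunk 1: at line 5 remove [eott,rvyq] add [gxe,vdbj,gzt] -> 14 lines: ytsxj iqy ahp jcfed deaz xexvc gxe vdbj gzt crcy balcy oxt pfhfi qdp
Hunk 2: at line 6 remove [gxe,vdbj,gzt] add [nmme,idnu,bqz] -> 14 lines: ytsxj iqy ahp jcfed deaz xexvc nmme idnu bqz crcy balcy oxt pfhfi qdp
Hunk 3: at line 8 remove [crcy] add [prdmi,jtkuo,wutax] -> 16 lines: ytsxj iqy ahp jcfed deaz xexvc nmme idnu bqz prdmi jtkuo wutax balcy oxt pfhfi qdp
Hunk 4: at line 5 remove [nmme,idnu] add [kmi,fecyx] -> 16 lines: ytsxj iqy ahp jcfed deaz xexvc kmi fecyx bqz prdmi jtkuo wutax balcy oxt pfhfi qdp
Hunk 5: at line 10 remove [jtkuo] add [tsqev] -> 16 lines: ytsxj iqy ahp jcfed deaz xexvc kmi fecyx bqz prdmi tsqev wutax balcy oxt pfhfi qdp

Answer: ytsxj
iqy
ahp
jcfed
deaz
xexvc
kmi
fecyx
bqz
prdmi
tsqev
wutax
balcy
oxt
pfhfi
qdp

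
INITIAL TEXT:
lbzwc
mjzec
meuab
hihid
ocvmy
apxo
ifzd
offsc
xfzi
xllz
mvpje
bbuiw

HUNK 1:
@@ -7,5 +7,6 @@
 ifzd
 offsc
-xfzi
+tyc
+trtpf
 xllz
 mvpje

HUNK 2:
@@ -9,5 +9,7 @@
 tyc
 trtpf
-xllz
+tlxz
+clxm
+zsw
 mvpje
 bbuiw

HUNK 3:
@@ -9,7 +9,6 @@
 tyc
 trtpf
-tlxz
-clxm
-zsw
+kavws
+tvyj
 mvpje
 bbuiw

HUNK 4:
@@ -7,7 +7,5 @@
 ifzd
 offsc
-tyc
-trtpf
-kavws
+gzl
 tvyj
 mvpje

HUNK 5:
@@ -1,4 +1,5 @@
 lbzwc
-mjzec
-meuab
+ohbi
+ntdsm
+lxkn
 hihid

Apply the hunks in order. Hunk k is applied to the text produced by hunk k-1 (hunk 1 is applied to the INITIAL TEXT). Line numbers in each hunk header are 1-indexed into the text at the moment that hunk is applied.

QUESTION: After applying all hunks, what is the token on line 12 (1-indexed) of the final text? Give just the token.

Hunk 1: at line 7 remove [xfzi] add [tyc,trtpf] -> 13 lines: lbzwc mjzec meuab hihid ocvmy apxo ifzd offsc tyc trtpf xllz mvpje bbuiw
Hunk 2: at line 9 remove [xllz] add [tlxz,clxm,zsw] -> 15 lines: lbzwc mjzec meuab hihid ocvmy apxo ifzd offsc tyc trtpf tlxz clxm zsw mvpje bbuiw
Hunk 3: at line 9 remove [tlxz,clxm,zsw] add [kavws,tvyj] -> 14 lines: lbzwc mjzec meuab hihid ocvmy apxo ifzd offsc tyc trtpf kavws tvyj mvpje bbuiw
Hunk 4: at line 7 remove [tyc,trtpf,kavws] add [gzl] -> 12 lines: lbzwc mjzec meuab hihid ocvmy apxo ifzd offsc gzl tvyj mvpje bbuiw
Hunk 5: at line 1 remove [mjzec,meuab] add [ohbi,ntdsm,lxkn] -> 13 lines: lbzwc ohbi ntdsm lxkn hihid ocvmy apxo ifzd offsc gzl tvyj mvpje bbuiw
Final line 12: mvpje

Answer: mvpje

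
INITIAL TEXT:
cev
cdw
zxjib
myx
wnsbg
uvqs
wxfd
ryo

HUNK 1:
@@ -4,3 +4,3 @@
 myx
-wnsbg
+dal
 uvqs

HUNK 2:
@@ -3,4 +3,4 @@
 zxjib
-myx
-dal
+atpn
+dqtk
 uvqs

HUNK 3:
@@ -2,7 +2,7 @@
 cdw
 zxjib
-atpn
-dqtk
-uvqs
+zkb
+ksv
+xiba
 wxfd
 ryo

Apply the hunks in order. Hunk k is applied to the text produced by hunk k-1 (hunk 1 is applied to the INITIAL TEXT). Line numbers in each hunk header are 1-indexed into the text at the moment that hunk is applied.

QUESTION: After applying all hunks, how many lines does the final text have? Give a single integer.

Hunk 1: at line 4 remove [wnsbg] add [dal] -> 8 lines: cev cdw zxjib myx dal uvqs wxfd ryo
Hunk 2: at line 3 remove [myx,dal] add [atpn,dqtk] -> 8 lines: cev cdw zxjib atpn dqtk uvqs wxfd ryo
Hunk 3: at line 2 remove [atpn,dqtk,uvqs] add [zkb,ksv,xiba] -> 8 lines: cev cdw zxjib zkb ksv xiba wxfd ryo
Final line count: 8

Answer: 8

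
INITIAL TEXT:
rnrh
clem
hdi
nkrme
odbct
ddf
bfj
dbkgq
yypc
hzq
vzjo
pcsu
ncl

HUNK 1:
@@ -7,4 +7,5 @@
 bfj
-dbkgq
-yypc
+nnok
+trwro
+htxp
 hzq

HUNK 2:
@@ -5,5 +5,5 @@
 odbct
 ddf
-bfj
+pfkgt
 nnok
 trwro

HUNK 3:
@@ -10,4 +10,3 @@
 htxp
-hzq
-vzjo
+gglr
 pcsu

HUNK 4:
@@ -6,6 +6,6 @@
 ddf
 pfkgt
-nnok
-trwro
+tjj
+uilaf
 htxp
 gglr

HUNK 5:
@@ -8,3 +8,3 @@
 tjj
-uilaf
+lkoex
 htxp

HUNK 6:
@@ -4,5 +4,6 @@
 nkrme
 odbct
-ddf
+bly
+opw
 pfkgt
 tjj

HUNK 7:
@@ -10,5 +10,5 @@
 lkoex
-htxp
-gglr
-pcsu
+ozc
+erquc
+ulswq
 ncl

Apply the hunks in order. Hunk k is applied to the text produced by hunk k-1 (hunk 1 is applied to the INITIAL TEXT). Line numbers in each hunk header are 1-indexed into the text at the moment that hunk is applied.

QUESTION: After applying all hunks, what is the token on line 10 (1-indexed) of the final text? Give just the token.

Answer: lkoex

Derivation:
Hunk 1: at line 7 remove [dbkgq,yypc] add [nnok,trwro,htxp] -> 14 lines: rnrh clem hdi nkrme odbct ddf bfj nnok trwro htxp hzq vzjo pcsu ncl
Hunk 2: at line 5 remove [bfj] add [pfkgt] -> 14 lines: rnrh clem hdi nkrme odbct ddf pfkgt nnok trwro htxp hzq vzjo pcsu ncl
Hunk 3: at line 10 remove [hzq,vzjo] add [gglr] -> 13 lines: rnrh clem hdi nkrme odbct ddf pfkgt nnok trwro htxp gglr pcsu ncl
Hunk 4: at line 6 remove [nnok,trwro] add [tjj,uilaf] -> 13 lines: rnrh clem hdi nkrme odbct ddf pfkgt tjj uilaf htxp gglr pcsu ncl
Hunk 5: at line 8 remove [uilaf] add [lkoex] -> 13 lines: rnrh clem hdi nkrme odbct ddf pfkgt tjj lkoex htxp gglr pcsu ncl
Hunk 6: at line 4 remove [ddf] add [bly,opw] -> 14 lines: rnrh clem hdi nkrme odbct bly opw pfkgt tjj lkoex htxp gglr pcsu ncl
Hunk 7: at line 10 remove [htxp,gglr,pcsu] add [ozc,erquc,ulswq] -> 14 lines: rnrh clem hdi nkrme odbct bly opw pfkgt tjj lkoex ozc erquc ulswq ncl
Final line 10: lkoex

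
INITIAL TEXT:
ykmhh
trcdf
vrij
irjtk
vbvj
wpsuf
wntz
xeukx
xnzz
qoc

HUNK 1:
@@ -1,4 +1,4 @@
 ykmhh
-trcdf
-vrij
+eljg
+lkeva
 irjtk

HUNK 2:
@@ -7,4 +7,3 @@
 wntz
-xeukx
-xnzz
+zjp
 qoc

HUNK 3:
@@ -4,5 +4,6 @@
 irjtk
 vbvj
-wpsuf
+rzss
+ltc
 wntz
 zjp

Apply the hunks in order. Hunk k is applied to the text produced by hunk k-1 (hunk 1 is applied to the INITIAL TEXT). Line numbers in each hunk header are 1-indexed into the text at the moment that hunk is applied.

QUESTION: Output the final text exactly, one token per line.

Answer: ykmhh
eljg
lkeva
irjtk
vbvj
rzss
ltc
wntz
zjp
qoc

Derivation:
Hunk 1: at line 1 remove [trcdf,vrij] add [eljg,lkeva] -> 10 lines: ykmhh eljg lkeva irjtk vbvj wpsuf wntz xeukx xnzz qoc
Hunk 2: at line 7 remove [xeukx,xnzz] add [zjp] -> 9 lines: ykmhh eljg lkeva irjtk vbvj wpsuf wntz zjp qoc
Hunk 3: at line 4 remove [wpsuf] add [rzss,ltc] -> 10 lines: ykmhh eljg lkeva irjtk vbvj rzss ltc wntz zjp qoc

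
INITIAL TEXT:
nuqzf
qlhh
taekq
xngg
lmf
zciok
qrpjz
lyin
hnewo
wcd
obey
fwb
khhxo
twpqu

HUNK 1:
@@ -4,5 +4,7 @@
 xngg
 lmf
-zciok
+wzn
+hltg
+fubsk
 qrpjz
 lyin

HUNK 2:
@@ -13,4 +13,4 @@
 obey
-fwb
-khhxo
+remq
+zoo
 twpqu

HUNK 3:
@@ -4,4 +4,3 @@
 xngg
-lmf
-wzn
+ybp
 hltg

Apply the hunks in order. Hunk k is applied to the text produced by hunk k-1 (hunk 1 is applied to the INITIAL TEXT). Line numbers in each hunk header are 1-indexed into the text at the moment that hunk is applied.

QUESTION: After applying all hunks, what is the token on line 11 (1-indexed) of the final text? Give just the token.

Answer: wcd

Derivation:
Hunk 1: at line 4 remove [zciok] add [wzn,hltg,fubsk] -> 16 lines: nuqzf qlhh taekq xngg lmf wzn hltg fubsk qrpjz lyin hnewo wcd obey fwb khhxo twpqu
Hunk 2: at line 13 remove [fwb,khhxo] add [remq,zoo] -> 16 lines: nuqzf qlhh taekq xngg lmf wzn hltg fubsk qrpjz lyin hnewo wcd obey remq zoo twpqu
Hunk 3: at line 4 remove [lmf,wzn] add [ybp] -> 15 lines: nuqzf qlhh taekq xngg ybp hltg fubsk qrpjz lyin hnewo wcd obey remq zoo twpqu
Final line 11: wcd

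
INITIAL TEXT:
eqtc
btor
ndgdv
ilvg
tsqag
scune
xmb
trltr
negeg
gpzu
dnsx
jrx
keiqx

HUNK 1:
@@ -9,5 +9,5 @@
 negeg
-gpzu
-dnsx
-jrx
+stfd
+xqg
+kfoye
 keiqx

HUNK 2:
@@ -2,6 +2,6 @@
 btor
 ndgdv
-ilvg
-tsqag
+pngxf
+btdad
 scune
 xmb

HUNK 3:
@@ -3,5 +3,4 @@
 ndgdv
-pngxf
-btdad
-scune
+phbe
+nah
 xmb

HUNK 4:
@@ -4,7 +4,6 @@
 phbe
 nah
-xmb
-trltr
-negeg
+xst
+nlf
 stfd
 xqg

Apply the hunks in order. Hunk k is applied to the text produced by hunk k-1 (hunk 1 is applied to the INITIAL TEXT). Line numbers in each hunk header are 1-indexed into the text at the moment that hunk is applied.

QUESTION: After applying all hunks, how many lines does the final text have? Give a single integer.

Answer: 11

Derivation:
Hunk 1: at line 9 remove [gpzu,dnsx,jrx] add [stfd,xqg,kfoye] -> 13 lines: eqtc btor ndgdv ilvg tsqag scune xmb trltr negeg stfd xqg kfoye keiqx
Hunk 2: at line 2 remove [ilvg,tsqag] add [pngxf,btdad] -> 13 lines: eqtc btor ndgdv pngxf btdad scune xmb trltr negeg stfd xqg kfoye keiqx
Hunk 3: at line 3 remove [pngxf,btdad,scune] add [phbe,nah] -> 12 lines: eqtc btor ndgdv phbe nah xmb trltr negeg stfd xqg kfoye keiqx
Hunk 4: at line 4 remove [xmb,trltr,negeg] add [xst,nlf] -> 11 lines: eqtc btor ndgdv phbe nah xst nlf stfd xqg kfoye keiqx
Final line count: 11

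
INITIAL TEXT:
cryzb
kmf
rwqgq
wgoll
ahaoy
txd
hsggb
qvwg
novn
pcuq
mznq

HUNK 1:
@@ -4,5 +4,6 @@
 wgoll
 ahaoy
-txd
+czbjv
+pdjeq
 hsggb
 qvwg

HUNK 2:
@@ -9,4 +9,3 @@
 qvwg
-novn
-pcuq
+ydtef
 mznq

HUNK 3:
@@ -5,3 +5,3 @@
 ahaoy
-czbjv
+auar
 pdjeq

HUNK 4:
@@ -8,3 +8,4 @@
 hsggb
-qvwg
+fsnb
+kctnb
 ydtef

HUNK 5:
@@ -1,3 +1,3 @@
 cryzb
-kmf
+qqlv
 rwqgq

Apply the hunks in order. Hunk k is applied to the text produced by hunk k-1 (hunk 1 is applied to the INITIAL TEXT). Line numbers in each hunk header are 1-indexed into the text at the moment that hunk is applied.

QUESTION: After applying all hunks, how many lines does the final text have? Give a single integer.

Hunk 1: at line 4 remove [txd] add [czbjv,pdjeq] -> 12 lines: cryzb kmf rwqgq wgoll ahaoy czbjv pdjeq hsggb qvwg novn pcuq mznq
Hunk 2: at line 9 remove [novn,pcuq] add [ydtef] -> 11 lines: cryzb kmf rwqgq wgoll ahaoy czbjv pdjeq hsggb qvwg ydtef mznq
Hunk 3: at line 5 remove [czbjv] add [auar] -> 11 lines: cryzb kmf rwqgq wgoll ahaoy auar pdjeq hsggb qvwg ydtef mznq
Hunk 4: at line 8 remove [qvwg] add [fsnb,kctnb] -> 12 lines: cryzb kmf rwqgq wgoll ahaoy auar pdjeq hsggb fsnb kctnb ydtef mznq
Hunk 5: at line 1 remove [kmf] add [qqlv] -> 12 lines: cryzb qqlv rwqgq wgoll ahaoy auar pdjeq hsggb fsnb kctnb ydtef mznq
Final line count: 12

Answer: 12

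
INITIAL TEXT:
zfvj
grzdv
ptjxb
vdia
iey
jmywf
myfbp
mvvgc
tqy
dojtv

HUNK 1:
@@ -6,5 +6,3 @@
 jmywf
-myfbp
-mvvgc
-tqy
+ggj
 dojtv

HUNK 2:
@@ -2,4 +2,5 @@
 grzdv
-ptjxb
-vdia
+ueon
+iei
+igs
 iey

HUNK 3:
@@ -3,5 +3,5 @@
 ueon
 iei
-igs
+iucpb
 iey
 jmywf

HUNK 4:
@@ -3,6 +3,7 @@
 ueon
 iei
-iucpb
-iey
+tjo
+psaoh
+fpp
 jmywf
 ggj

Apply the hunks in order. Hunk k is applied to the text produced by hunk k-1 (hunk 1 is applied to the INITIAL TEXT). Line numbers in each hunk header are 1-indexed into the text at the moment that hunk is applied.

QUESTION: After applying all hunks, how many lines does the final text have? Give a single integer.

Answer: 10

Derivation:
Hunk 1: at line 6 remove [myfbp,mvvgc,tqy] add [ggj] -> 8 lines: zfvj grzdv ptjxb vdia iey jmywf ggj dojtv
Hunk 2: at line 2 remove [ptjxb,vdia] add [ueon,iei,igs] -> 9 lines: zfvj grzdv ueon iei igs iey jmywf ggj dojtv
Hunk 3: at line 3 remove [igs] add [iucpb] -> 9 lines: zfvj grzdv ueon iei iucpb iey jmywf ggj dojtv
Hunk 4: at line 3 remove [iucpb,iey] add [tjo,psaoh,fpp] -> 10 lines: zfvj grzdv ueon iei tjo psaoh fpp jmywf ggj dojtv
Final line count: 10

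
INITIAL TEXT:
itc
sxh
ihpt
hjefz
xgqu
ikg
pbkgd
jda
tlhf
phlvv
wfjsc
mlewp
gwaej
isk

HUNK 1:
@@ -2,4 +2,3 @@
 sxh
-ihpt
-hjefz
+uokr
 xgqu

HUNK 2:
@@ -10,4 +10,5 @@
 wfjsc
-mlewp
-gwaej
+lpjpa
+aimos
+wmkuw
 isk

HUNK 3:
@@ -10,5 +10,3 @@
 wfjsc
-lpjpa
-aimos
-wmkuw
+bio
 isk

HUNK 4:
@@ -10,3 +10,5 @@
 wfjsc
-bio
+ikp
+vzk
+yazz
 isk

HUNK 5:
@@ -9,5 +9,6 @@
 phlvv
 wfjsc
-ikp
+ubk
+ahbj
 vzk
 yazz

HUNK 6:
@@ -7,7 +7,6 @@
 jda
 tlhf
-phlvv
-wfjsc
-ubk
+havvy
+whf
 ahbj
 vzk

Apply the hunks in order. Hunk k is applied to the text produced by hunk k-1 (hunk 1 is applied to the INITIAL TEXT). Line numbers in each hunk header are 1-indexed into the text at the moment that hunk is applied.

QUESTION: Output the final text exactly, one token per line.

Hunk 1: at line 2 remove [ihpt,hjefz] add [uokr] -> 13 lines: itc sxh uokr xgqu ikg pbkgd jda tlhf phlvv wfjsc mlewp gwaej isk
Hunk 2: at line 10 remove [mlewp,gwaej] add [lpjpa,aimos,wmkuw] -> 14 lines: itc sxh uokr xgqu ikg pbkgd jda tlhf phlvv wfjsc lpjpa aimos wmkuw isk
Hunk 3: at line 10 remove [lpjpa,aimos,wmkuw] add [bio] -> 12 lines: itc sxh uokr xgqu ikg pbkgd jda tlhf phlvv wfjsc bio isk
Hunk 4: at line 10 remove [bio] add [ikp,vzk,yazz] -> 14 lines: itc sxh uokr xgqu ikg pbkgd jda tlhf phlvv wfjsc ikp vzk yazz isk
Hunk 5: at line 9 remove [ikp] add [ubk,ahbj] -> 15 lines: itc sxh uokr xgqu ikg pbkgd jda tlhf phlvv wfjsc ubk ahbj vzk yazz isk
Hunk 6: at line 7 remove [phlvv,wfjsc,ubk] add [havvy,whf] -> 14 lines: itc sxh uokr xgqu ikg pbkgd jda tlhf havvy whf ahbj vzk yazz isk

Answer: itc
sxh
uokr
xgqu
ikg
pbkgd
jda
tlhf
havvy
whf
ahbj
vzk
yazz
isk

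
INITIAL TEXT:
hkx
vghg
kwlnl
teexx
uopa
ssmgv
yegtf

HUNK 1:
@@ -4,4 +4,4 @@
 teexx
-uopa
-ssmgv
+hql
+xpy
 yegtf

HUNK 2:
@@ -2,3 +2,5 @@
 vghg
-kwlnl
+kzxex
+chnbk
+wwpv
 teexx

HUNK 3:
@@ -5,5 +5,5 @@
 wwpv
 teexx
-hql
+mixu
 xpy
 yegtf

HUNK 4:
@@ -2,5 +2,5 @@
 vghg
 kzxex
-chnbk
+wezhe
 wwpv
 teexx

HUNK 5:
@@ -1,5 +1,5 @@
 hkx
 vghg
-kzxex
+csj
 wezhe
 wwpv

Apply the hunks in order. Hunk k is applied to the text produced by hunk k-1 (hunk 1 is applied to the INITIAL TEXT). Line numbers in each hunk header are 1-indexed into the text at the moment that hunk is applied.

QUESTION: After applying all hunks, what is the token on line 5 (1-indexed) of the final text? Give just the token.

Hunk 1: at line 4 remove [uopa,ssmgv] add [hql,xpy] -> 7 lines: hkx vghg kwlnl teexx hql xpy yegtf
Hunk 2: at line 2 remove [kwlnl] add [kzxex,chnbk,wwpv] -> 9 lines: hkx vghg kzxex chnbk wwpv teexx hql xpy yegtf
Hunk 3: at line 5 remove [hql] add [mixu] -> 9 lines: hkx vghg kzxex chnbk wwpv teexx mixu xpy yegtf
Hunk 4: at line 2 remove [chnbk] add [wezhe] -> 9 lines: hkx vghg kzxex wezhe wwpv teexx mixu xpy yegtf
Hunk 5: at line 1 remove [kzxex] add [csj] -> 9 lines: hkx vghg csj wezhe wwpv teexx mixu xpy yegtf
Final line 5: wwpv

Answer: wwpv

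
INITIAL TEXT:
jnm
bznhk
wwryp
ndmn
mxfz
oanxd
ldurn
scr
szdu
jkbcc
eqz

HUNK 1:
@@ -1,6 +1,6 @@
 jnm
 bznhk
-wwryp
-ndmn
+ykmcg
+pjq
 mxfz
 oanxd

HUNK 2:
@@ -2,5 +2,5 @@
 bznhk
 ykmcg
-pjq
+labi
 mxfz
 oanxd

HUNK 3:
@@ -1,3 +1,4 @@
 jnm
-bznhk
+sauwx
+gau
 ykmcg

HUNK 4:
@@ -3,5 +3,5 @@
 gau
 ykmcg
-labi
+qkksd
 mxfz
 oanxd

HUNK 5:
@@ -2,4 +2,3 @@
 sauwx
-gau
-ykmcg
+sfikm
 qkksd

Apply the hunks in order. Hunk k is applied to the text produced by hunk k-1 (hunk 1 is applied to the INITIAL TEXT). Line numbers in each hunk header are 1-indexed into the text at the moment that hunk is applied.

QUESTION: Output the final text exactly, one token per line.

Hunk 1: at line 1 remove [wwryp,ndmn] add [ykmcg,pjq] -> 11 lines: jnm bznhk ykmcg pjq mxfz oanxd ldurn scr szdu jkbcc eqz
Hunk 2: at line 2 remove [pjq] add [labi] -> 11 lines: jnm bznhk ykmcg labi mxfz oanxd ldurn scr szdu jkbcc eqz
Hunk 3: at line 1 remove [bznhk] add [sauwx,gau] -> 12 lines: jnm sauwx gau ykmcg labi mxfz oanxd ldurn scr szdu jkbcc eqz
Hunk 4: at line 3 remove [labi] add [qkksd] -> 12 lines: jnm sauwx gau ykmcg qkksd mxfz oanxd ldurn scr szdu jkbcc eqz
Hunk 5: at line 2 remove [gau,ykmcg] add [sfikm] -> 11 lines: jnm sauwx sfikm qkksd mxfz oanxd ldurn scr szdu jkbcc eqz

Answer: jnm
sauwx
sfikm
qkksd
mxfz
oanxd
ldurn
scr
szdu
jkbcc
eqz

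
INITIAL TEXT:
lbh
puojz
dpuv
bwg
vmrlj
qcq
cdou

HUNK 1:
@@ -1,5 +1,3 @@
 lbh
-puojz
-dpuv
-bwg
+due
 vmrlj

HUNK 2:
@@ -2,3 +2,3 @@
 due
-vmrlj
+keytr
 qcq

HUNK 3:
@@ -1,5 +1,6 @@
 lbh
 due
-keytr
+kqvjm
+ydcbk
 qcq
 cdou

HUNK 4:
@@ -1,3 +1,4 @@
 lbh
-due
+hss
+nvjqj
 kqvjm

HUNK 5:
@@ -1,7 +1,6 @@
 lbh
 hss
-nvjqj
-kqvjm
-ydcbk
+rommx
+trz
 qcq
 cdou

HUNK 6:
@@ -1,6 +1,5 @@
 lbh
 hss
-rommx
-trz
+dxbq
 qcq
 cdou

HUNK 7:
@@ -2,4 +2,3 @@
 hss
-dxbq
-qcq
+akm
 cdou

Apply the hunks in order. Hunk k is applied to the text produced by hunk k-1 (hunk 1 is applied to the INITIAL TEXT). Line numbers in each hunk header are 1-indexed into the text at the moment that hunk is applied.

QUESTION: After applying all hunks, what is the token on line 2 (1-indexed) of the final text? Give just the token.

Answer: hss

Derivation:
Hunk 1: at line 1 remove [puojz,dpuv,bwg] add [due] -> 5 lines: lbh due vmrlj qcq cdou
Hunk 2: at line 2 remove [vmrlj] add [keytr] -> 5 lines: lbh due keytr qcq cdou
Hunk 3: at line 1 remove [keytr] add [kqvjm,ydcbk] -> 6 lines: lbh due kqvjm ydcbk qcq cdou
Hunk 4: at line 1 remove [due] add [hss,nvjqj] -> 7 lines: lbh hss nvjqj kqvjm ydcbk qcq cdou
Hunk 5: at line 1 remove [nvjqj,kqvjm,ydcbk] add [rommx,trz] -> 6 lines: lbh hss rommx trz qcq cdou
Hunk 6: at line 1 remove [rommx,trz] add [dxbq] -> 5 lines: lbh hss dxbq qcq cdou
Hunk 7: at line 2 remove [dxbq,qcq] add [akm] -> 4 lines: lbh hss akm cdou
Final line 2: hss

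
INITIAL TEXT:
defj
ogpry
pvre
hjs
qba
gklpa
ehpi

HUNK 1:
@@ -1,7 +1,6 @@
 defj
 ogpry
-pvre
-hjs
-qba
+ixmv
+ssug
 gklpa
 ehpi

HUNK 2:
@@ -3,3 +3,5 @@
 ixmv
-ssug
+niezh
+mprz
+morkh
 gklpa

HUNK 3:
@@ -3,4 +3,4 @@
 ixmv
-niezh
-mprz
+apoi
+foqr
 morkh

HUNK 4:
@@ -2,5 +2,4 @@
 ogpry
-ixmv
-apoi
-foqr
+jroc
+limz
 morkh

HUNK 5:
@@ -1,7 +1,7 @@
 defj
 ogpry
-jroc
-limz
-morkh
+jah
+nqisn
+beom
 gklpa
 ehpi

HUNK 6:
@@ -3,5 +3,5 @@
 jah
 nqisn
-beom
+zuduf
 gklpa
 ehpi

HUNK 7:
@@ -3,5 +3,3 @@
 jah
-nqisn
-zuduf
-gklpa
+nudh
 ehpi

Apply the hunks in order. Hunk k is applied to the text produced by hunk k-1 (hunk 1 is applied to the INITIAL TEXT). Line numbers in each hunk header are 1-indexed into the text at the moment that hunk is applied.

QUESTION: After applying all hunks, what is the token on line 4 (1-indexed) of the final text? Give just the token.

Answer: nudh

Derivation:
Hunk 1: at line 1 remove [pvre,hjs,qba] add [ixmv,ssug] -> 6 lines: defj ogpry ixmv ssug gklpa ehpi
Hunk 2: at line 3 remove [ssug] add [niezh,mprz,morkh] -> 8 lines: defj ogpry ixmv niezh mprz morkh gklpa ehpi
Hunk 3: at line 3 remove [niezh,mprz] add [apoi,foqr] -> 8 lines: defj ogpry ixmv apoi foqr morkh gklpa ehpi
Hunk 4: at line 2 remove [ixmv,apoi,foqr] add [jroc,limz] -> 7 lines: defj ogpry jroc limz morkh gklpa ehpi
Hunk 5: at line 1 remove [jroc,limz,morkh] add [jah,nqisn,beom] -> 7 lines: defj ogpry jah nqisn beom gklpa ehpi
Hunk 6: at line 3 remove [beom] add [zuduf] -> 7 lines: defj ogpry jah nqisn zuduf gklpa ehpi
Hunk 7: at line 3 remove [nqisn,zuduf,gklpa] add [nudh] -> 5 lines: defj ogpry jah nudh ehpi
Final line 4: nudh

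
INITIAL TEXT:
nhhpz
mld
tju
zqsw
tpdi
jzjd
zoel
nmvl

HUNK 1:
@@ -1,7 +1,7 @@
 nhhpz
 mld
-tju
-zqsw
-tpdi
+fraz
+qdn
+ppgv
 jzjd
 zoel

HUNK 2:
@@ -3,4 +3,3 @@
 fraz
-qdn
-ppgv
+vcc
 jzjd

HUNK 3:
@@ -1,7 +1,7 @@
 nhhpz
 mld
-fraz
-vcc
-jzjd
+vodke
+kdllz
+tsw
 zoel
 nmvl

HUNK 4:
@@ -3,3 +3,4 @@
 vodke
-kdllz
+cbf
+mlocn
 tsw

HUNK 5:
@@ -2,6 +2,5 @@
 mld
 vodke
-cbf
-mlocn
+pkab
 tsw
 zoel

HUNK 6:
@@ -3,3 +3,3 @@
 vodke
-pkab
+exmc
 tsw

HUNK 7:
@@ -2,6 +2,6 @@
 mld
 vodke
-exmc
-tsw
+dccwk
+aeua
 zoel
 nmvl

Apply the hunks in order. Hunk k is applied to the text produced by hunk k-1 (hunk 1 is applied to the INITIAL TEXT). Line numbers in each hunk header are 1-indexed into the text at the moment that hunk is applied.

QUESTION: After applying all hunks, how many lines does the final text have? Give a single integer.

Hunk 1: at line 1 remove [tju,zqsw,tpdi] add [fraz,qdn,ppgv] -> 8 lines: nhhpz mld fraz qdn ppgv jzjd zoel nmvl
Hunk 2: at line 3 remove [qdn,ppgv] add [vcc] -> 7 lines: nhhpz mld fraz vcc jzjd zoel nmvl
Hunk 3: at line 1 remove [fraz,vcc,jzjd] add [vodke,kdllz,tsw] -> 7 lines: nhhpz mld vodke kdllz tsw zoel nmvl
Hunk 4: at line 3 remove [kdllz] add [cbf,mlocn] -> 8 lines: nhhpz mld vodke cbf mlocn tsw zoel nmvl
Hunk 5: at line 2 remove [cbf,mlocn] add [pkab] -> 7 lines: nhhpz mld vodke pkab tsw zoel nmvl
Hunk 6: at line 3 remove [pkab] add [exmc] -> 7 lines: nhhpz mld vodke exmc tsw zoel nmvl
Hunk 7: at line 2 remove [exmc,tsw] add [dccwk,aeua] -> 7 lines: nhhpz mld vodke dccwk aeua zoel nmvl
Final line count: 7

Answer: 7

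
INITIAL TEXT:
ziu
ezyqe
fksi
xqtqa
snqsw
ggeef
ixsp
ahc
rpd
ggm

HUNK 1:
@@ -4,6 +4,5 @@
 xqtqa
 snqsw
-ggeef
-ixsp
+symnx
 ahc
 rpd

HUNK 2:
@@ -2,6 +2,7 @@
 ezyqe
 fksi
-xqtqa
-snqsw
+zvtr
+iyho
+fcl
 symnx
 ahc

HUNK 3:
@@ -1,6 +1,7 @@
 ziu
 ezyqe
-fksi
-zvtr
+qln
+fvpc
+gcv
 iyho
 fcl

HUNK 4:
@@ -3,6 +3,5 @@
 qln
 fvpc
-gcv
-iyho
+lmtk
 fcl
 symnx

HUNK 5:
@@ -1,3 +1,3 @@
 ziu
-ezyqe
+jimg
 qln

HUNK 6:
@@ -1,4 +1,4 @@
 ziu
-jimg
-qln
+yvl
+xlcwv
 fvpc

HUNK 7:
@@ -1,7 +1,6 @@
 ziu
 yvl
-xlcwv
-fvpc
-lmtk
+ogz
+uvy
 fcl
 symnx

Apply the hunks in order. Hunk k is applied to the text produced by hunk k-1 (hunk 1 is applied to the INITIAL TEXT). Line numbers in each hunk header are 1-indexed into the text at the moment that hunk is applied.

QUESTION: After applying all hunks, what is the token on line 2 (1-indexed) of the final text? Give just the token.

Hunk 1: at line 4 remove [ggeef,ixsp] add [symnx] -> 9 lines: ziu ezyqe fksi xqtqa snqsw symnx ahc rpd ggm
Hunk 2: at line 2 remove [xqtqa,snqsw] add [zvtr,iyho,fcl] -> 10 lines: ziu ezyqe fksi zvtr iyho fcl symnx ahc rpd ggm
Hunk 3: at line 1 remove [fksi,zvtr] add [qln,fvpc,gcv] -> 11 lines: ziu ezyqe qln fvpc gcv iyho fcl symnx ahc rpd ggm
Hunk 4: at line 3 remove [gcv,iyho] add [lmtk] -> 10 lines: ziu ezyqe qln fvpc lmtk fcl symnx ahc rpd ggm
Hunk 5: at line 1 remove [ezyqe] add [jimg] -> 10 lines: ziu jimg qln fvpc lmtk fcl symnx ahc rpd ggm
Hunk 6: at line 1 remove [jimg,qln] add [yvl,xlcwv] -> 10 lines: ziu yvl xlcwv fvpc lmtk fcl symnx ahc rpd ggm
Hunk 7: at line 1 remove [xlcwv,fvpc,lmtk] add [ogz,uvy] -> 9 lines: ziu yvl ogz uvy fcl symnx ahc rpd ggm
Final line 2: yvl

Answer: yvl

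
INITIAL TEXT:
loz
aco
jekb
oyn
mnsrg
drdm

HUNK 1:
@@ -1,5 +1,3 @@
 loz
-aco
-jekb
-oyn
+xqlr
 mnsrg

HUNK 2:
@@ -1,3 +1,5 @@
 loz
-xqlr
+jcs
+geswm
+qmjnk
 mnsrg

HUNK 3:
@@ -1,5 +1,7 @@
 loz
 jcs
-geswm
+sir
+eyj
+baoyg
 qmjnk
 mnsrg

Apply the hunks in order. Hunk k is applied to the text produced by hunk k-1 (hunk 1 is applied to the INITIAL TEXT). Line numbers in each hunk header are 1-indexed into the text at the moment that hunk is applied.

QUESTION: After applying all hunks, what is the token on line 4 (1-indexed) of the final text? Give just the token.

Hunk 1: at line 1 remove [aco,jekb,oyn] add [xqlr] -> 4 lines: loz xqlr mnsrg drdm
Hunk 2: at line 1 remove [xqlr] add [jcs,geswm,qmjnk] -> 6 lines: loz jcs geswm qmjnk mnsrg drdm
Hunk 3: at line 1 remove [geswm] add [sir,eyj,baoyg] -> 8 lines: loz jcs sir eyj baoyg qmjnk mnsrg drdm
Final line 4: eyj

Answer: eyj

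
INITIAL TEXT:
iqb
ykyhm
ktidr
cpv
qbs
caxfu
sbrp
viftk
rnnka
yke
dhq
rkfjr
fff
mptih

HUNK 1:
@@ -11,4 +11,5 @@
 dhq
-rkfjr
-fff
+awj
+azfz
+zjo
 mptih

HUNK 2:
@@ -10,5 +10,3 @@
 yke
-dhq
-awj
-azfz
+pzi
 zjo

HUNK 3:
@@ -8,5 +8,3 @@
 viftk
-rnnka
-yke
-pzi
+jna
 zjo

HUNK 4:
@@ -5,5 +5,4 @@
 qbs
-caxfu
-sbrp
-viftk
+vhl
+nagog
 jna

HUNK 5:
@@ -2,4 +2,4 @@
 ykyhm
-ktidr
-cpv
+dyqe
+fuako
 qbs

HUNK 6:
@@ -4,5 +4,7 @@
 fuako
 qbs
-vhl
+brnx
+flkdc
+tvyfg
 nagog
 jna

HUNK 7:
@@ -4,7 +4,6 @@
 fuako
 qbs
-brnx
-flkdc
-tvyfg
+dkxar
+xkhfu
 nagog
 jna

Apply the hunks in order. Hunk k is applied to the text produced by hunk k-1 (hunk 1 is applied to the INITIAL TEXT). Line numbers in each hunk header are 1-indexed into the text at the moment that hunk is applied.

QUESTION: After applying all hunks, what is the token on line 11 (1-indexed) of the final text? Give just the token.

Answer: mptih

Derivation:
Hunk 1: at line 11 remove [rkfjr,fff] add [awj,azfz,zjo] -> 15 lines: iqb ykyhm ktidr cpv qbs caxfu sbrp viftk rnnka yke dhq awj azfz zjo mptih
Hunk 2: at line 10 remove [dhq,awj,azfz] add [pzi] -> 13 lines: iqb ykyhm ktidr cpv qbs caxfu sbrp viftk rnnka yke pzi zjo mptih
Hunk 3: at line 8 remove [rnnka,yke,pzi] add [jna] -> 11 lines: iqb ykyhm ktidr cpv qbs caxfu sbrp viftk jna zjo mptih
Hunk 4: at line 5 remove [caxfu,sbrp,viftk] add [vhl,nagog] -> 10 lines: iqb ykyhm ktidr cpv qbs vhl nagog jna zjo mptih
Hunk 5: at line 2 remove [ktidr,cpv] add [dyqe,fuako] -> 10 lines: iqb ykyhm dyqe fuako qbs vhl nagog jna zjo mptih
Hunk 6: at line 4 remove [vhl] add [brnx,flkdc,tvyfg] -> 12 lines: iqb ykyhm dyqe fuako qbs brnx flkdc tvyfg nagog jna zjo mptih
Hunk 7: at line 4 remove [brnx,flkdc,tvyfg] add [dkxar,xkhfu] -> 11 lines: iqb ykyhm dyqe fuako qbs dkxar xkhfu nagog jna zjo mptih
Final line 11: mptih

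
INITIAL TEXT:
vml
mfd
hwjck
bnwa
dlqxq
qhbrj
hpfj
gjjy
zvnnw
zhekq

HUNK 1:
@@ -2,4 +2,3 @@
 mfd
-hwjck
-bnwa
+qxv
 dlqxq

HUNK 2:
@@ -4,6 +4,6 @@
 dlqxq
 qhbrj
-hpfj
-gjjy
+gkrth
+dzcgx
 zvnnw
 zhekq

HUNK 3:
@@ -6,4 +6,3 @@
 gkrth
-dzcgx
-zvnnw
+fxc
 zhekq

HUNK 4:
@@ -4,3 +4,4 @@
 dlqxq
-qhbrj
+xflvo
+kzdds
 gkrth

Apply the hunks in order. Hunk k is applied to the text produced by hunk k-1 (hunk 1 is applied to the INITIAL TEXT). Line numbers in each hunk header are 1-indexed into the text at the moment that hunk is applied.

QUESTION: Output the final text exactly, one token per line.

Answer: vml
mfd
qxv
dlqxq
xflvo
kzdds
gkrth
fxc
zhekq

Derivation:
Hunk 1: at line 2 remove [hwjck,bnwa] add [qxv] -> 9 lines: vml mfd qxv dlqxq qhbrj hpfj gjjy zvnnw zhekq
Hunk 2: at line 4 remove [hpfj,gjjy] add [gkrth,dzcgx] -> 9 lines: vml mfd qxv dlqxq qhbrj gkrth dzcgx zvnnw zhekq
Hunk 3: at line 6 remove [dzcgx,zvnnw] add [fxc] -> 8 lines: vml mfd qxv dlqxq qhbrj gkrth fxc zhekq
Hunk 4: at line 4 remove [qhbrj] add [xflvo,kzdds] -> 9 lines: vml mfd qxv dlqxq xflvo kzdds gkrth fxc zhekq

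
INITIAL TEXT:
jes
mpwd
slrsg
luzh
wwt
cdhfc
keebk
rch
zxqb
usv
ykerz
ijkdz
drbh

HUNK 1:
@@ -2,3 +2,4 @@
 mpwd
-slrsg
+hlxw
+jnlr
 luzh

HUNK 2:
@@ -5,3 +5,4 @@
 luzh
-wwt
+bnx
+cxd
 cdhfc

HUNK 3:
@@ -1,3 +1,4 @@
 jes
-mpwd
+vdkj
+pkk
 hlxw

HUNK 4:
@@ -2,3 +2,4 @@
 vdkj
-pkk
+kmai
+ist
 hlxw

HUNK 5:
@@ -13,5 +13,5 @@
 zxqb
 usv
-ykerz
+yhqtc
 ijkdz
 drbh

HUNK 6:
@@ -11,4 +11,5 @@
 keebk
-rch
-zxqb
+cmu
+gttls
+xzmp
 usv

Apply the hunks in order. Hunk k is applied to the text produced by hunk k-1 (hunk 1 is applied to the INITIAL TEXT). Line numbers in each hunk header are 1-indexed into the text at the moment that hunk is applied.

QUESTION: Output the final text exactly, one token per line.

Hunk 1: at line 2 remove [slrsg] add [hlxw,jnlr] -> 14 lines: jes mpwd hlxw jnlr luzh wwt cdhfc keebk rch zxqb usv ykerz ijkdz drbh
Hunk 2: at line 5 remove [wwt] add [bnx,cxd] -> 15 lines: jes mpwd hlxw jnlr luzh bnx cxd cdhfc keebk rch zxqb usv ykerz ijkdz drbh
Hunk 3: at line 1 remove [mpwd] add [vdkj,pkk] -> 16 lines: jes vdkj pkk hlxw jnlr luzh bnx cxd cdhfc keebk rch zxqb usv ykerz ijkdz drbh
Hunk 4: at line 2 remove [pkk] add [kmai,ist] -> 17 lines: jes vdkj kmai ist hlxw jnlr luzh bnx cxd cdhfc keebk rch zxqb usv ykerz ijkdz drbh
Hunk 5: at line 13 remove [ykerz] add [yhqtc] -> 17 lines: jes vdkj kmai ist hlxw jnlr luzh bnx cxd cdhfc keebk rch zxqb usv yhqtc ijkdz drbh
Hunk 6: at line 11 remove [rch,zxqb] add [cmu,gttls,xzmp] -> 18 lines: jes vdkj kmai ist hlxw jnlr luzh bnx cxd cdhfc keebk cmu gttls xzmp usv yhqtc ijkdz drbh

Answer: jes
vdkj
kmai
ist
hlxw
jnlr
luzh
bnx
cxd
cdhfc
keebk
cmu
gttls
xzmp
usv
yhqtc
ijkdz
drbh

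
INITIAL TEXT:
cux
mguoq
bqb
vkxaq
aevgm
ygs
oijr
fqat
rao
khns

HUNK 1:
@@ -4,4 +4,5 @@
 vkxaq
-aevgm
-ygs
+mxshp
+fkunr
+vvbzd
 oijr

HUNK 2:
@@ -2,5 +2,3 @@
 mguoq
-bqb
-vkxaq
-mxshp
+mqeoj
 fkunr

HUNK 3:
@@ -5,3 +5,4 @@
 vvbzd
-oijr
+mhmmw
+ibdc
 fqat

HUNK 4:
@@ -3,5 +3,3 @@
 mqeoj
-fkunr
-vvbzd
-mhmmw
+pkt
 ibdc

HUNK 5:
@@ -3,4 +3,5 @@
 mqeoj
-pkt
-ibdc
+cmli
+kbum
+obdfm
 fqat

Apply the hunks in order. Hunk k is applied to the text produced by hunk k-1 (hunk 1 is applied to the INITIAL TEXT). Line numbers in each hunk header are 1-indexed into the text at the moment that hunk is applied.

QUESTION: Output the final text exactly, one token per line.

Hunk 1: at line 4 remove [aevgm,ygs] add [mxshp,fkunr,vvbzd] -> 11 lines: cux mguoq bqb vkxaq mxshp fkunr vvbzd oijr fqat rao khns
Hunk 2: at line 2 remove [bqb,vkxaq,mxshp] add [mqeoj] -> 9 lines: cux mguoq mqeoj fkunr vvbzd oijr fqat rao khns
Hunk 3: at line 5 remove [oijr] add [mhmmw,ibdc] -> 10 lines: cux mguoq mqeoj fkunr vvbzd mhmmw ibdc fqat rao khns
Hunk 4: at line 3 remove [fkunr,vvbzd,mhmmw] add [pkt] -> 8 lines: cux mguoq mqeoj pkt ibdc fqat rao khns
Hunk 5: at line 3 remove [pkt,ibdc] add [cmli,kbum,obdfm] -> 9 lines: cux mguoq mqeoj cmli kbum obdfm fqat rao khns

Answer: cux
mguoq
mqeoj
cmli
kbum
obdfm
fqat
rao
khns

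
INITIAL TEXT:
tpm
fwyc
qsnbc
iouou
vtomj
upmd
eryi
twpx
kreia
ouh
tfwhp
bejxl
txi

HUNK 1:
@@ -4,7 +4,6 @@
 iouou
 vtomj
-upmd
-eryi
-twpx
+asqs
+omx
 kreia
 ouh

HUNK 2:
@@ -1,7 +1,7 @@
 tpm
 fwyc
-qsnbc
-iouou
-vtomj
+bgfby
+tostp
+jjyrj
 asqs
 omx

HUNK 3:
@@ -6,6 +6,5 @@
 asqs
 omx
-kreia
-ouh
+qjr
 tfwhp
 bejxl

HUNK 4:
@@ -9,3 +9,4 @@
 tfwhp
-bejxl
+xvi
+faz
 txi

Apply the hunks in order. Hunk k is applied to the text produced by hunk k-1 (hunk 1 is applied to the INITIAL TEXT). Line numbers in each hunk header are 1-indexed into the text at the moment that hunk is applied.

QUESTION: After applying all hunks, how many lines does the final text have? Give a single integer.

Hunk 1: at line 4 remove [upmd,eryi,twpx] add [asqs,omx] -> 12 lines: tpm fwyc qsnbc iouou vtomj asqs omx kreia ouh tfwhp bejxl txi
Hunk 2: at line 1 remove [qsnbc,iouou,vtomj] add [bgfby,tostp,jjyrj] -> 12 lines: tpm fwyc bgfby tostp jjyrj asqs omx kreia ouh tfwhp bejxl txi
Hunk 3: at line 6 remove [kreia,ouh] add [qjr] -> 11 lines: tpm fwyc bgfby tostp jjyrj asqs omx qjr tfwhp bejxl txi
Hunk 4: at line 9 remove [bejxl] add [xvi,faz] -> 12 lines: tpm fwyc bgfby tostp jjyrj asqs omx qjr tfwhp xvi faz txi
Final line count: 12

Answer: 12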